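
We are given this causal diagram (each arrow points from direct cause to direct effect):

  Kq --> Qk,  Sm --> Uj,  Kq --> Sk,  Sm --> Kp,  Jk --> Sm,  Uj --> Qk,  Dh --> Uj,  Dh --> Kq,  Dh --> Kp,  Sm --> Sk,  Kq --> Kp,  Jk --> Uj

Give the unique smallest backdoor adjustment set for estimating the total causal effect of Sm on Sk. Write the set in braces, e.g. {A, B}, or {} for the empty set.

{}

Variables eligible for adjustment (non-descendants of Sm, excluding Sm and Sk): {Dh, Jk, Kq}.
Backdoor paths from Sm to Sk:
  P1: Sm <- Jk -> Uj <- Dh -> Kq -> Sk
  P2: Sm <- Jk -> Uj <- Dh -> Kp <- Kq -> Sk
  P3: Sm <- Jk -> Uj -> Qk <- Kq -> Sk
Each backdoor path contains an unconditioned collider, so every path is already blocked with the empty conditioning set:
  P1: blocked at collider Uj (neither it nor any descendant is in the conditioning set).
  P2: blocked at collider Uj (neither it nor any descendant is in the conditioning set).
  P3: blocked at collider Qk (neither it nor any descendant is in the conditioning set).
The empty set is therefore the unique smallest valid set.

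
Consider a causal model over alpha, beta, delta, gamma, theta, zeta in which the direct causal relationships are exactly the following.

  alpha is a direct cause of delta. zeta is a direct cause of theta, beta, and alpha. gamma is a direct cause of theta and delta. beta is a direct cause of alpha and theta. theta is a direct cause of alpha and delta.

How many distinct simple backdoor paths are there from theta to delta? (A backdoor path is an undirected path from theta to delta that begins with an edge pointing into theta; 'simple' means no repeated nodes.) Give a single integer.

5

A backdoor path from theta to delta is any simple undirected path whose first edge points into theta (i.e. leaves theta via a parent).
Parents of theta: {beta, gamma, zeta}.
Enumerating:
  P1: theta <- zeta -> beta -> alpha -> delta
  P2: theta <- zeta -> alpha -> delta
  P3: theta <- gamma -> delta
  P4: theta <- beta <- zeta -> alpha -> delta
  P5: theta <- beta -> alpha -> delta
That exhausts the simple backdoor paths. Count: 5.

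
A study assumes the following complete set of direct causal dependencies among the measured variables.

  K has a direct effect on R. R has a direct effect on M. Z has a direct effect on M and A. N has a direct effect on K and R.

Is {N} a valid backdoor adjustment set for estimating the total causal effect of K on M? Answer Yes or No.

Backdoor paths from K to M (paths whose first edge points into K):
  P1: K <- N -> R -> M
Condition 1 (no descendant of K in the set): holds — descendants of K are {M, R}; none are in {N}.
Condition 2 (every backdoor path blocked by {N}):
  P1: blocked at fork node N ∈ conditioning set.
{N} satisfies the backdoor criterion.

Yes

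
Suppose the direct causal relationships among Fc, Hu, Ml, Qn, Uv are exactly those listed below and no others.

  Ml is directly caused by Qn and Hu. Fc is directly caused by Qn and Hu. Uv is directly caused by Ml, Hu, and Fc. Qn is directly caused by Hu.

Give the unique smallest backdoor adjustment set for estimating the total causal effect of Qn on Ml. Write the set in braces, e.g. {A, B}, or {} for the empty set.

{Hu}

Variables eligible for adjustment (non-descendants of Qn, excluding Qn and Ml): {Hu}.
Backdoor paths from Qn to Ml:
  P1: Qn <- Hu -> Ml
  P2: Qn <- Hu -> Fc -> Uv <- Ml
  P3: Qn <- Hu -> Uv <- Ml
The empty set is not sufficient: P1 (Qn <- Hu -> Ml) has no collider blocking it and no conditioned non-collider, so it is open.
Try {Hu}:
  P1: blocked at fork node Hu ∈ conditioning set.
  P2: blocked at fork node Hu ∈ conditioning set.
  P3: blocked at fork node Hu ∈ conditioning set.
{Hu} contains no descendant of Qn and blocks every backdoor path.
{Hu} is the unique smallest valid adjustment set.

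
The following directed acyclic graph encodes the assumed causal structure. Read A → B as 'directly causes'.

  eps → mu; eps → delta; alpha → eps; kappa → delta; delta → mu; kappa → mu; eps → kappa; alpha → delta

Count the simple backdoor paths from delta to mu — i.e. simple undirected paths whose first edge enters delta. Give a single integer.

6

A backdoor path from delta to mu is any simple undirected path whose first edge points into delta (i.e. leaves delta via a parent).
Parents of delta: {alpha, eps, kappa}.
Enumerating:
  P1: delta <- alpha -> eps -> kappa -> mu
  P2: delta <- alpha -> eps -> mu
  P3: delta <- eps -> kappa -> mu
  P4: delta <- eps -> mu
  P5: delta <- kappa <- eps -> mu
  P6: delta <- kappa -> mu
That exhausts the simple backdoor paths. Count: 6.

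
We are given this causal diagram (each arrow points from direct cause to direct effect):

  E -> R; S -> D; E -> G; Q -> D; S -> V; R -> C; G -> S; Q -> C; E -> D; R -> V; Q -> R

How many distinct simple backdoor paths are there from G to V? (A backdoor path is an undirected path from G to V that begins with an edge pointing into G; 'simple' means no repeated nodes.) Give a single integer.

A backdoor path from G to V is any simple undirected path whose first edge points into G (i.e. leaves G via a parent).
Parents of G: {E}.
Enumerating:
  P1: G <- E -> R <- Q -> D <- S -> V
  P2: G <- E -> R -> C <- Q -> D <- S -> V
  P3: G <- E -> R -> V
  P4: G <- E -> D <- Q -> R -> V
  P5: G <- E -> D <- Q -> C <- R -> V
  P6: G <- E -> D <- S -> V
That exhausts the simple backdoor paths. Count: 6.

6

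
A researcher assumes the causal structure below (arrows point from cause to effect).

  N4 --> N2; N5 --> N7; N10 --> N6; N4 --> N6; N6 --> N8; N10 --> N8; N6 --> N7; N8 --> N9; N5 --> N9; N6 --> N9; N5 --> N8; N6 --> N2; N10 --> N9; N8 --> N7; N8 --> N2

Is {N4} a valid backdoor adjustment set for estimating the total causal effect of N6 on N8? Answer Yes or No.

No

Backdoor paths from N6 to N8 (paths whose first edge points into N6):
  P1: N6 <- N4 -> N2 <- N8
  P2: N6 <- N10 -> N8
  P3: N6 <- N10 -> N9 <- N5 -> N8
  P4: N6 <- N10 -> N9 <- N5 -> N7 <- N8
  P5: N6 <- N10 -> N9 <- N8
Condition 1 (no descendant of N6 in the set): holds — descendants of N6 are {N2, N7, N8, N9}; none are in {N4}.
Condition 2 (every backdoor path blocked by {N4}):
  P1: blocked at fork node N4 ∈ conditioning set.
  P2: open — no interior node is in the conditioning set.
  P3: blocked at collider N9 (neither it nor any descendant is in the conditioning set).
  P4: blocked at collider N9 (neither it nor any descendant is in the conditioning set).
  P5: blocked at collider N9 (neither it nor any descendant is in the conditioning set).
{N4} does not satisfy the backdoor criterion.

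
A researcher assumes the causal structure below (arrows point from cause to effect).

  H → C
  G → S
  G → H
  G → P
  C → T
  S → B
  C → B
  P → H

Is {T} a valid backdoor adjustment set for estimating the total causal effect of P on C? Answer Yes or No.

No

Backdoor paths from P to C (paths whose first edge points into P):
  P1: P <- G -> S -> B <- C
  P2: P <- G -> H -> C
Condition 1 (no descendant of P in the set): FAILS — T is a descendant of P.
Condition 2 (every backdoor path blocked by {T}):
  P1: blocked at collider B (neither it nor any descendant is in the conditioning set).
  P2: open — no interior node is in the conditioning set.
{T} does not satisfy the backdoor criterion.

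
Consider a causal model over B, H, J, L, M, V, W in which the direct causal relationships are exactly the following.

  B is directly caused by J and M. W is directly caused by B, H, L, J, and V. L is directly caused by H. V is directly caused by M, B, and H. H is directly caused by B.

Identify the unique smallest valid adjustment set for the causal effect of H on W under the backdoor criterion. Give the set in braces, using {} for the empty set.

Variables eligible for adjustment (non-descendants of H, excluding H and W): {B, J, M}.
Backdoor paths from H to W:
  P1: H <- B <- M -> V -> W
  P2: H <- B <- J -> W
  P3: H <- B -> V -> W
  P4: H <- B -> W
The empty set is not sufficient: P1 (H <- B <- M -> V -> W) has no collider blocking it and no conditioned non-collider, so it is open.
Try {B}:
  P1: blocked at chain node B ∈ conditioning set.
  P2: blocked at chain node B ∈ conditioning set.
  P3: blocked at fork node B ∈ conditioning set.
  P4: blocked at fork node B ∈ conditioning set.
{B} contains no descendant of H and blocks every backdoor path.
No other singleton works — e.g. {M} leaves P2 open — so {B} is the unique smallest valid adjustment set.

{B}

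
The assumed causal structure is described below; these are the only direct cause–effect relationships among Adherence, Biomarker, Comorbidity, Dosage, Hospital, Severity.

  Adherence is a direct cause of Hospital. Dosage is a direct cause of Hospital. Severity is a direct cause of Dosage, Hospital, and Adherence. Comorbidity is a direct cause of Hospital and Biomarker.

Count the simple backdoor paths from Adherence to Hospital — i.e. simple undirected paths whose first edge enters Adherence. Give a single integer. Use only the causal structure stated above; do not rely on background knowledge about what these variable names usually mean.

2

A backdoor path from Adherence to Hospital is any simple undirected path whose first edge points into Adherence (i.e. leaves Adherence via a parent).
Parents of Adherence: {Severity}.
Enumerating:
  P1: Adherence <- Severity -> Dosage -> Hospital
  P2: Adherence <- Severity -> Hospital
That exhausts the simple backdoor paths. Count: 2.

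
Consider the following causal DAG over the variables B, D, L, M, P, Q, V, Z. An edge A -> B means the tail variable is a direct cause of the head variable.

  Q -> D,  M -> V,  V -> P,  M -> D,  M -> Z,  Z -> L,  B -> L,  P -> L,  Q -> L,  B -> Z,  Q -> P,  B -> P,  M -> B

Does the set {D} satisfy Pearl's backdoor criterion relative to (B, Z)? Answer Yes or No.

No

Backdoor paths from B to Z (paths whose first edge points into B):
  P1: B <- M -> Z
  P2: B <- M -> V -> P <- Q -> L <- Z
  P3: B <- M -> V -> P -> L <- Z
  P4: B <- M -> D <- Q -> P -> L <- Z
  P5: B <- M -> D <- Q -> L <- Z
Condition 1 (no descendant of B in the set): holds — descendants of B are {L, P, Z}; none are in {D}.
Condition 2 (every backdoor path blocked by {D}):
  P1: open — no interior node is in the conditioning set.
  P2: blocked at collider P (neither it nor any descendant is in the conditioning set).
  P3: blocked at collider L (neither it nor any descendant is in the conditioning set).
  P4: blocked at collider L (neither it nor any descendant is in the conditioning set).
  P5: blocked at collider L (neither it nor any descendant is in the conditioning set).
{D} does not satisfy the backdoor criterion.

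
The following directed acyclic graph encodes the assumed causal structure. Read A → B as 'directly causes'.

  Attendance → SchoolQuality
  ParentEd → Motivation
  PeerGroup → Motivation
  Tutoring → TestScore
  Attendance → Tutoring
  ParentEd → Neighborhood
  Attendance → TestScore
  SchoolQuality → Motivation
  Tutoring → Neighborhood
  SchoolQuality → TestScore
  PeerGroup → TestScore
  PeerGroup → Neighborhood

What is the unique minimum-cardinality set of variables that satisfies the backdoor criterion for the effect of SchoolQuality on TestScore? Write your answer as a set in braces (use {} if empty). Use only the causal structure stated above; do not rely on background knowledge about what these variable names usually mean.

Variables eligible for adjustment (non-descendants of SchoolQuality, excluding SchoolQuality and TestScore): {Attendance, Neighborhood, ParentEd, PeerGroup, Tutoring}.
Backdoor paths from SchoolQuality to TestScore:
  P1: SchoolQuality <- Attendance -> Tutoring -> TestScore
  P2: SchoolQuality <- Attendance -> Tutoring -> Neighborhood <- ParentEd -> Motivation <- PeerGroup -> TestScore
  P3: SchoolQuality <- Attendance -> Tutoring -> Neighborhood <- PeerGroup -> TestScore
  P4: SchoolQuality <- Attendance -> TestScore
The empty set is not sufficient: P1 (SchoolQuality <- Attendance -> Tutoring -> TestScore) has no collider blocking it and no conditioned non-collider, so it is open.
Try {Attendance}:
  P1: blocked at fork node Attendance ∈ conditioning set.
  P2: blocked at fork node Attendance ∈ conditioning set.
  P3: blocked at fork node Attendance ∈ conditioning set.
  P4: blocked at fork node Attendance ∈ conditioning set.
{Attendance} contains no descendant of SchoolQuality and blocks every backdoor path.
No other singleton works — e.g. {ParentEd} leaves P1 open — so {Attendance} is the unique smallest valid adjustment set.

{Attendance}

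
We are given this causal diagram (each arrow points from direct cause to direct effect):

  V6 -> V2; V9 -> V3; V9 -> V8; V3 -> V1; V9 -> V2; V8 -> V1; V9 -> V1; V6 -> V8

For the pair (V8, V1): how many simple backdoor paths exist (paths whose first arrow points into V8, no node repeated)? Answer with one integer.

4

A backdoor path from V8 to V1 is any simple undirected path whose first edge points into V8 (i.e. leaves V8 via a parent).
Parents of V8: {V6, V9}.
Enumerating:
  P1: V8 <- V9 -> V3 -> V1
  P2: V8 <- V9 -> V1
  P3: V8 <- V6 -> V2 <- V9 -> V3 -> V1
  P4: V8 <- V6 -> V2 <- V9 -> V1
That exhausts the simple backdoor paths. Count: 4.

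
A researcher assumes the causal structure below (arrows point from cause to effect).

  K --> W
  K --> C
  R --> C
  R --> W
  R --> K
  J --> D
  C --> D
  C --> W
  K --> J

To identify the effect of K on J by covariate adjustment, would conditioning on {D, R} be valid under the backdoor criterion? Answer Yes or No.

No

Backdoor paths from K to J (paths whose first edge points into K):
  P1: K <- R -> C -> D <- J
  P2: K <- R -> W <- C -> D <- J
Condition 1 (no descendant of K in the set): FAILS — D is a descendant of K.
Condition 2 (every backdoor path blocked by {D, R}):
  P1: blocked at fork node R ∈ conditioning set.
  P2: blocked at fork node R ∈ conditioning set.
{D, R} does not satisfy the backdoor criterion.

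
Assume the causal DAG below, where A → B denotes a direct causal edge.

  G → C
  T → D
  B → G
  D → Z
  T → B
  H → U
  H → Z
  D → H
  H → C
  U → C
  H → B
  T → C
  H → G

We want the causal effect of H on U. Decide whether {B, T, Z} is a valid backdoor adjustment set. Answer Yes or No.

Backdoor paths from H to U (paths whose first edge points into H):
  P1: H <- D <- T -> B -> G -> C <- U
  P2: H <- D <- T -> C <- U
Condition 1 (no descendant of H in the set): FAILS — B and Z are descendants of H.
Condition 2 (every backdoor path blocked by {B, T, Z}):
  P1: blocked at fork node T ∈ conditioning set.
  P2: blocked at fork node T ∈ conditioning set.
{B, T, Z} does not satisfy the backdoor criterion.

No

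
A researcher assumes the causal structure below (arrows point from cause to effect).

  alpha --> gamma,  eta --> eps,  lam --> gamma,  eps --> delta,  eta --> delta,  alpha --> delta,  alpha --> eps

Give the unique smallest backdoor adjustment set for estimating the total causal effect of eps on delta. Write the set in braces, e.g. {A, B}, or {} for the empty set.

Variables eligible for adjustment (non-descendants of eps, excluding eps and delta): {alpha, eta, gamma, lam}.
Backdoor paths from eps to delta:
  P1: eps <- eta -> delta
  P2: eps <- alpha -> delta
The empty set is not sufficient: P1 (eps <- eta -> delta) has no collider blocking it and no conditioned non-collider, so it is open.
Try {alpha, eta}:
  P1: blocked at fork node eta ∈ conditioning set.
  P2: blocked at fork node alpha ∈ conditioning set.
{alpha, eta} contains no descendant of eps and blocks every backdoor path.
Every element of {alpha, eta} is needed (dropping alpha leaves P2 open; dropping eta leaves P1 open), so no proper subset is valid.
Among all size-2 subsets of the eligible variables, only {alpha, eta} blocks every backdoor path, so it is the unique smallest valid adjustment set.

{alpha, eta}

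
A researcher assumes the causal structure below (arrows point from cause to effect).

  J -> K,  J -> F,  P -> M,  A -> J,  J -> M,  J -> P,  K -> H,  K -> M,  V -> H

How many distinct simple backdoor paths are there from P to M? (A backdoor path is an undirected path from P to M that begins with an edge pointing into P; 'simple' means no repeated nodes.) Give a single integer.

2

A backdoor path from P to M is any simple undirected path whose first edge points into P (i.e. leaves P via a parent).
Parents of P: {J}.
Enumerating:
  P1: P <- J -> K -> M
  P2: P <- J -> M
That exhausts the simple backdoor paths. Count: 2.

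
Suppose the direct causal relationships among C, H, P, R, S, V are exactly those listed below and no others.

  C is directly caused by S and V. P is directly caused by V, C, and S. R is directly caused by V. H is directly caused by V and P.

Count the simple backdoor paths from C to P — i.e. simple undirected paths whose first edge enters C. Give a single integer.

A backdoor path from C to P is any simple undirected path whose first edge points into C (i.e. leaves C via a parent).
Parents of C: {S, V}.
Enumerating:
  P1: C <- S -> P
  P2: C <- V -> P
  P3: C <- V -> H <- P
That exhausts the simple backdoor paths. Count: 3.

3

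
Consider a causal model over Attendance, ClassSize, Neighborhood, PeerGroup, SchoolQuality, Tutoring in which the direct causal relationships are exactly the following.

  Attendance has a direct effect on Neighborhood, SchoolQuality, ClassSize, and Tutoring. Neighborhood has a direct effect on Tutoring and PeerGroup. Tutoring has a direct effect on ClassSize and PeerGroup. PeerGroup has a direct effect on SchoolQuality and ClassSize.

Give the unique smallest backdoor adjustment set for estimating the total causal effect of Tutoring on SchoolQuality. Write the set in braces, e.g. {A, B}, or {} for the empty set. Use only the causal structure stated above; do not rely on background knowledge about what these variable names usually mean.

{Attendance, Neighborhood}

Variables eligible for adjustment (non-descendants of Tutoring, excluding Tutoring and SchoolQuality): {Attendance, Neighborhood}.
Backdoor paths from Tutoring to SchoolQuality:
  P1: Tutoring <- Attendance -> Neighborhood -> PeerGroup -> SchoolQuality
  P2: Tutoring <- Attendance -> ClassSize <- PeerGroup -> SchoolQuality
  P3: Tutoring <- Attendance -> SchoolQuality
  P4: Tutoring <- Neighborhood <- Attendance -> ClassSize <- PeerGroup -> SchoolQuality
  P5: Tutoring <- Neighborhood <- Attendance -> SchoolQuality
  P6: Tutoring <- Neighborhood -> PeerGroup -> ClassSize <- Attendance -> SchoolQuality
  P7: Tutoring <- Neighborhood -> PeerGroup -> SchoolQuality
The empty set is not sufficient: P1 (Tutoring <- Attendance -> Neighborhood -> PeerGroup -> SchoolQuality) has no collider blocking it and no conditioned non-collider, so it is open.
Try {Attendance, Neighborhood}:
  P1: blocked at fork node Attendance ∈ conditioning set.
  P2: blocked at fork node Attendance ∈ conditioning set.
  P3: blocked at fork node Attendance ∈ conditioning set.
  P4: blocked at chain node Neighborhood ∈ conditioning set.
  P5: blocked at chain node Neighborhood ∈ conditioning set.
  P6: blocked at fork node Neighborhood ∈ conditioning set.
  P7: blocked at fork node Neighborhood ∈ conditioning set.
{Attendance, Neighborhood} contains no descendant of Tutoring and blocks every backdoor path.
Every element of {Attendance, Neighborhood} is needed (dropping Attendance leaves P3 open; dropping Neighborhood leaves P7 open), so no proper subset is valid.
Among all size-2 subsets of the eligible variables, only {Attendance, Neighborhood} blocks every backdoor path, so it is the unique smallest valid adjustment set.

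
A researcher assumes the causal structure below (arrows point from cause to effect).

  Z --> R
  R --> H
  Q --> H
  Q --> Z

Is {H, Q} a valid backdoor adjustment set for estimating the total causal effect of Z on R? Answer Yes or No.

Backdoor paths from Z to R (paths whose first edge points into Z):
  P1: Z <- Q -> H <- R
Condition 1 (no descendant of Z in the set): FAILS — H is a descendant of Z.
Condition 2 (every backdoor path blocked by {H, Q}):
  P1: blocked at fork node Q ∈ conditioning set.
{H, Q} does not satisfy the backdoor criterion.

No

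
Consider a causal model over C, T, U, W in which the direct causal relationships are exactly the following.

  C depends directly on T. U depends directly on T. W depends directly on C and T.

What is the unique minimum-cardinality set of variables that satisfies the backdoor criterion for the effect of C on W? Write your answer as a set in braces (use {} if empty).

{T}

Variables eligible for adjustment (non-descendants of C, excluding C and W): {T, U}.
Backdoor paths from C to W:
  P1: C <- T -> W
The empty set is not sufficient: P1 (C <- T -> W) has no collider blocking it and no conditioned non-collider, so it is open.
Try {T}:
  P1: blocked at fork node T ∈ conditioning set.
{T} contains no descendant of C and blocks every backdoor path.
No other singleton works — e.g. {U} leaves P1 open — so {T} is the unique smallest valid adjustment set.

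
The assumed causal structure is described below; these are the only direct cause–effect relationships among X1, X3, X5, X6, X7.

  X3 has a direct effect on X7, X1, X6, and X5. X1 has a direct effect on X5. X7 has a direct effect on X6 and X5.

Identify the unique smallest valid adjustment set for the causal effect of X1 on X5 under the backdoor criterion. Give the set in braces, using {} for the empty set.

{X3}

Variables eligible for adjustment (non-descendants of X1, excluding X1 and X5): {X3, X6, X7}.
Backdoor paths from X1 to X5:
  P1: X1 <- X3 -> X7 -> X5
  P2: X1 <- X3 -> X6 <- X7 -> X5
  P3: X1 <- X3 -> X5
The empty set is not sufficient: P1 (X1 <- X3 -> X7 -> X5) has no collider blocking it and no conditioned non-collider, so it is open.
Try {X3}:
  P1: blocked at fork node X3 ∈ conditioning set.
  P2: blocked at fork node X3 ∈ conditioning set.
  P3: blocked at fork node X3 ∈ conditioning set.
{X3} contains no descendant of X1 and blocks every backdoor path.
No other singleton works — e.g. {X7} leaves P3 open — so {X3} is the unique smallest valid adjustment set.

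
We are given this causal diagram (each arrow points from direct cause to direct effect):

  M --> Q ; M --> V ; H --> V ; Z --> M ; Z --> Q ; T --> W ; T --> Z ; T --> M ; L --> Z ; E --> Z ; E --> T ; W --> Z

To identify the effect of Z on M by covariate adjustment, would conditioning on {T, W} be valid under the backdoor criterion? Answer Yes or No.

Backdoor paths from Z to M (paths whose first edge points into Z):
  P1: Z <- E -> T -> M
  P2: Z <- T -> M
  P3: Z <- W <- T -> M
Condition 1 (no descendant of Z in the set): holds — descendants of Z are {M, Q, V}; none are in {T, W}.
Condition 2 (every backdoor path blocked by {T, W}):
  P1: blocked at chain node T ∈ conditioning set.
  P2: blocked at fork node T ∈ conditioning set.
  P3: blocked at chain node W ∈ conditioning set.
{T, W} satisfies the backdoor criterion.

Yes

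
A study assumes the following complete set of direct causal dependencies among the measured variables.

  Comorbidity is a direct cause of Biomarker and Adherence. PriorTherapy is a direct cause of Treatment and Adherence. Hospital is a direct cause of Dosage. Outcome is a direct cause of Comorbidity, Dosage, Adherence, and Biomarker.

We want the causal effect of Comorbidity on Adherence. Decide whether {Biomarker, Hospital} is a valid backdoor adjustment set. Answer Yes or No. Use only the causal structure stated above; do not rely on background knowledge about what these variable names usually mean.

Backdoor paths from Comorbidity to Adherence (paths whose first edge points into Comorbidity):
  P1: Comorbidity <- Outcome -> Adherence
Condition 1 (no descendant of Comorbidity in the set): FAILS — Biomarker is a descendant of Comorbidity.
Condition 2 (every backdoor path blocked by {Biomarker, Hospital}):
  P1: open — no interior node is in the conditioning set.
{Biomarker, Hospital} does not satisfy the backdoor criterion.

No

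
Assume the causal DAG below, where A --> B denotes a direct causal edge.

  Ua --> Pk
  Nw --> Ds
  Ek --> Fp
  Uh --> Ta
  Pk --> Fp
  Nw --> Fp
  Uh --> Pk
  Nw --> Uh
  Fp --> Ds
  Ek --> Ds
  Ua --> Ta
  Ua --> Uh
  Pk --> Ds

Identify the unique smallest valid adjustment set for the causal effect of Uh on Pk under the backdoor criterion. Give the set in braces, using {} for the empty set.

{Ua}

Variables eligible for adjustment (non-descendants of Uh, excluding Uh and Pk): {Ek, Nw, Ua}.
Backdoor paths from Uh to Pk:
  P1: Uh <- Nw -> Fp <- Ek -> Ds <- Pk
  P2: Uh <- Nw -> Fp <- Pk
  P3: Uh <- Nw -> Fp -> Ds <- Pk
  P4: Uh <- Nw -> Ds <- Ek -> Fp <- Pk
  P5: Uh <- Nw -> Ds <- Pk
  P6: Uh <- Nw -> Ds <- Fp <- Pk
  P7: Uh <- Ua -> Pk
The empty set is not sufficient: P7 (Uh <- Ua -> Pk) has no collider blocking it and no conditioned non-collider, so it is open.
Try {Ua}:
  P1: blocked at collider Fp (neither it nor any descendant is in the conditioning set).
  P2: blocked at collider Fp (neither it nor any descendant is in the conditioning set).
  P3: blocked at collider Ds (neither it nor any descendant is in the conditioning set).
  P4: blocked at collider Ds (neither it nor any descendant is in the conditioning set).
  P5: blocked at collider Ds (neither it nor any descendant is in the conditioning set).
  P6: blocked at collider Ds (neither it nor any descendant is in the conditioning set).
  P7: blocked at fork node Ua ∈ conditioning set.
{Ua} contains no descendant of Uh and blocks every backdoor path.
No other singleton works — e.g. {Nw} leaves P7 open — so {Ua} is the unique smallest valid adjustment set.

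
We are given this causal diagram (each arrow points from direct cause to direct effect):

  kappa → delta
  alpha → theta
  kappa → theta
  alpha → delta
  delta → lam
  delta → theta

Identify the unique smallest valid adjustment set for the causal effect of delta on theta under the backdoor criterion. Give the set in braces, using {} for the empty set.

Variables eligible for adjustment (non-descendants of delta, excluding delta and theta): {alpha, kappa}.
Backdoor paths from delta to theta:
  P1: delta <- kappa -> theta
  P2: delta <- alpha -> theta
The empty set is not sufficient: P1 (delta <- kappa -> theta) has no collider blocking it and no conditioned non-collider, so it is open.
Try {alpha, kappa}:
  P1: blocked at fork node kappa ∈ conditioning set.
  P2: blocked at fork node alpha ∈ conditioning set.
{alpha, kappa} contains no descendant of delta and blocks every backdoor path.
Every element of {alpha, kappa} is needed (dropping alpha leaves P2 open; dropping kappa leaves P1 open), so no proper subset is valid.
Among all size-2 subsets of the eligible variables, only {alpha, kappa} blocks every backdoor path, so it is the unique smallest valid adjustment set.

{alpha, kappa}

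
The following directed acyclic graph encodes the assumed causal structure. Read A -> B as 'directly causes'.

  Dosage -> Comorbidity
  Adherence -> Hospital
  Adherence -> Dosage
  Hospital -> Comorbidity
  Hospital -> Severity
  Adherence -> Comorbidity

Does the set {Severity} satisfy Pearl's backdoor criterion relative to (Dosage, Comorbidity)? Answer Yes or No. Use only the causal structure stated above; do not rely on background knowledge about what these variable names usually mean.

No

Backdoor paths from Dosage to Comorbidity (paths whose first edge points into Dosage):
  P1: Dosage <- Adherence -> Hospital -> Comorbidity
  P2: Dosage <- Adherence -> Comorbidity
Condition 1 (no descendant of Dosage in the set): holds — descendants of Dosage are {Comorbidity}; none are in {Severity}.
Condition 2 (every backdoor path blocked by {Severity}):
  P1: open — no interior node is in the conditioning set.
  P2: open — no interior node is in the conditioning set.
{Severity} does not satisfy the backdoor criterion.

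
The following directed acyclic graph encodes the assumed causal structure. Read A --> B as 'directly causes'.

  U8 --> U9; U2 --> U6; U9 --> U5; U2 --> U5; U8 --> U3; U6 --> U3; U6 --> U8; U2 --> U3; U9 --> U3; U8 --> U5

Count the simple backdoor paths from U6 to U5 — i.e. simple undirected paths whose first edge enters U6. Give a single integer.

A backdoor path from U6 to U5 is any simple undirected path whose first edge points into U6 (i.e. leaves U6 via a parent).
Parents of U6: {U2}.
Enumerating:
  P1: U6 <- U2 -> U5
  P2: U6 <- U2 -> U3 <- U8 -> U9 -> U5
  P3: U6 <- U2 -> U3 <- U8 -> U5
  P4: U6 <- U2 -> U3 <- U9 <- U8 -> U5
  P5: U6 <- U2 -> U3 <- U9 -> U5
That exhausts the simple backdoor paths. Count: 5.

5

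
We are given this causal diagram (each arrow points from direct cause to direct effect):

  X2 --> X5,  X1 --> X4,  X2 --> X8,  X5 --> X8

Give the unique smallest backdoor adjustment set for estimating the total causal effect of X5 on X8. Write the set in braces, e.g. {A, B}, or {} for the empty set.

Variables eligible for adjustment (non-descendants of X5, excluding X5 and X8): {X1, X2, X4}.
Backdoor paths from X5 to X8:
  P1: X5 <- X2 -> X8
The empty set is not sufficient: P1 (X5 <- X2 -> X8) has no collider blocking it and no conditioned non-collider, so it is open.
Try {X2}:
  P1: blocked at fork node X2 ∈ conditioning set.
{X2} contains no descendant of X5 and blocks every backdoor path.
No other singleton works — e.g. {X1} leaves P1 open — so {X2} is the unique smallest valid adjustment set.

{X2}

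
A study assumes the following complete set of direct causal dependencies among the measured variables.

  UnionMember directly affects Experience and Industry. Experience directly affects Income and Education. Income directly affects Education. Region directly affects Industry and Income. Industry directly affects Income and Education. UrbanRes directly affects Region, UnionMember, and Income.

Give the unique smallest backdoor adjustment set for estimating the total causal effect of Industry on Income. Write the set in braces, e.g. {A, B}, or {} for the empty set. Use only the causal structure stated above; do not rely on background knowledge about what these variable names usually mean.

{Region, UnionMember}

Variables eligible for adjustment (non-descendants of Industry, excluding Industry and Income): {Experience, Region, UnionMember, UrbanRes}.
Backdoor paths from Industry to Income:
  P1: Industry <- UnionMember <- UrbanRes -> Region -> Income
  P2: Industry <- UnionMember <- UrbanRes -> Income
  P3: Industry <- UnionMember -> Experience -> Income
  P4: Industry <- UnionMember -> Experience -> Education <- Income
  P5: Industry <- Region <- UrbanRes -> UnionMember -> Experience -> Income
  P6: Industry <- Region <- UrbanRes -> UnionMember -> Experience -> Education <- Income
  P7: Industry <- Region <- UrbanRes -> Income
  P8: Industry <- Region -> Income
The empty set is not sufficient: P1 (Industry <- UnionMember <- UrbanRes -> Region -> Income) has no collider blocking it and no conditioned non-collider, so it is open.
Try {Region, UnionMember}:
  P1: blocked at chain node UnionMember ∈ conditioning set.
  P2: blocked at chain node UnionMember ∈ conditioning set.
  P3: blocked at fork node UnionMember ∈ conditioning set.
  P4: blocked at fork node UnionMember ∈ conditioning set.
  P5: blocked at chain node Region ∈ conditioning set.
  P6: blocked at chain node Region ∈ conditioning set.
  P7: blocked at chain node Region ∈ conditioning set.
  P8: blocked at fork node Region ∈ conditioning set.
{Region, UnionMember} contains no descendant of Industry and blocks every backdoor path.
Every element of {Region, UnionMember} is needed (dropping Region leaves P7 open; dropping UnionMember leaves P2 open), so no proper subset is valid.
Among all size-2 subsets of the eligible variables, only {Region, UnionMember} blocks every backdoor path, so it is the unique smallest valid adjustment set.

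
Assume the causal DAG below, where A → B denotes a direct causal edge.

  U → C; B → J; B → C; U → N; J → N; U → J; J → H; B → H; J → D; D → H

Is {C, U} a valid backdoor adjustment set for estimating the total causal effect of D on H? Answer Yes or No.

No

Backdoor paths from D to H (paths whose first edge points into D):
  P1: D <- J <- U -> C <- B -> H
  P2: D <- J <- B -> H
  P3: D <- J -> N <- U -> C <- B -> H
  P4: D <- J -> H
Condition 1 (no descendant of D in the set): holds — descendants of D are {H}; none are in {C, U}.
Condition 2 (every backdoor path blocked by {C, U}):
  P1: blocked at fork node U ∈ conditioning set.
  P2: open — no interior node is in the conditioning set.
  P3: blocked at collider N (neither it nor any descendant is in the conditioning set).
  P4: open — no interior node is in the conditioning set.
{C, U} does not satisfy the backdoor criterion.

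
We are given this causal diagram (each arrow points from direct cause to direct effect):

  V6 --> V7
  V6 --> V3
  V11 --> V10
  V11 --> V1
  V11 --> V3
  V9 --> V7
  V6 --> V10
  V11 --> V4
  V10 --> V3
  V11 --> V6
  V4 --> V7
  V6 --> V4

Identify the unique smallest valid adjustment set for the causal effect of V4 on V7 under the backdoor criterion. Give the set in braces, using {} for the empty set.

Variables eligible for adjustment (non-descendants of V4, excluding V4 and V7): {V1, V10, V11, V3, V6, V9}.
Backdoor paths from V4 to V7:
  P1: V4 <- V11 -> V6 -> V7
  P2: V4 <- V11 -> V10 <- V6 -> V7
  P3: V4 <- V11 -> V10 -> V3 <- V6 -> V7
  P4: V4 <- V11 -> V3 <- V6 -> V7
  P5: V4 <- V11 -> V3 <- V10 <- V6 -> V7
  P6: V4 <- V6 -> V7
The empty set is not sufficient: P1 (V4 <- V11 -> V6 -> V7) has no collider blocking it and no conditioned non-collider, so it is open.
Try {V6}:
  P1: blocked at chain node V6 ∈ conditioning set.
  P2: blocked at collider V10 (neither it nor any descendant is in the conditioning set).
  P3: blocked at collider V3 (neither it nor any descendant is in the conditioning set).
  P4: blocked at collider V3 (neither it nor any descendant is in the conditioning set).
  P5: blocked at collider V3 (neither it nor any descendant is in the conditioning set).
  P6: blocked at fork node V6 ∈ conditioning set.
{V6} contains no descendant of V4 and blocks every backdoor path.
No other singleton works — e.g. {V11} leaves P6 open — so {V6} is the unique smallest valid adjustment set.

{V6}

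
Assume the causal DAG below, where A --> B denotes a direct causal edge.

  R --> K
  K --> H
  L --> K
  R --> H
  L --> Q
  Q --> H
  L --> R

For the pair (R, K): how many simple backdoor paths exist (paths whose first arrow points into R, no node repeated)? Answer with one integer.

2

A backdoor path from R to K is any simple undirected path whose first edge points into R (i.e. leaves R via a parent).
Parents of R: {L}.
Enumerating:
  P1: R <- L -> Q -> H <- K
  P2: R <- L -> K
That exhausts the simple backdoor paths. Count: 2.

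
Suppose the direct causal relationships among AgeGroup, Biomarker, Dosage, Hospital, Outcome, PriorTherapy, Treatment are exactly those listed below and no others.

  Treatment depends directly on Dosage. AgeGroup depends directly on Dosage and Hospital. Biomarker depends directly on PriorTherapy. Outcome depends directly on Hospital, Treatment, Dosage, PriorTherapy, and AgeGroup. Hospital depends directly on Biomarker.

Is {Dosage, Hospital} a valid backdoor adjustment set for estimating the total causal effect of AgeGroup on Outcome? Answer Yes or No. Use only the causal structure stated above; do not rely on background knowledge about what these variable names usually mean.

Backdoor paths from AgeGroup to Outcome (paths whose first edge points into AgeGroup):
  P1: AgeGroup <- Dosage -> Treatment -> Outcome
  P2: AgeGroup <- Dosage -> Outcome
  P3: AgeGroup <- Hospital <- Biomarker <- PriorTherapy -> Outcome
  P4: AgeGroup <- Hospital -> Outcome
Condition 1 (no descendant of AgeGroup in the set): holds — descendants of AgeGroup are {Outcome}; none are in {Dosage, Hospital}.
Condition 2 (every backdoor path blocked by {Dosage, Hospital}):
  P1: blocked at fork node Dosage ∈ conditioning set.
  P2: blocked at fork node Dosage ∈ conditioning set.
  P3: blocked at chain node Hospital ∈ conditioning set.
  P4: blocked at fork node Hospital ∈ conditioning set.
{Dosage, Hospital} satisfies the backdoor criterion.

Yes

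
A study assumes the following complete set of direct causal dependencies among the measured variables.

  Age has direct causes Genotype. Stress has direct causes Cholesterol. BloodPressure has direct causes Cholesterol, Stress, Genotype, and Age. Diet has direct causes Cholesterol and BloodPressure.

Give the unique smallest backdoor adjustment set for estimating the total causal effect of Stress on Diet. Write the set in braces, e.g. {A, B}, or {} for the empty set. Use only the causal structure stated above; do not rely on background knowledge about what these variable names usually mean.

{Cholesterol}

Variables eligible for adjustment (non-descendants of Stress, excluding Stress and Diet): {Age, Cholesterol, Genotype}.
Backdoor paths from Stress to Diet:
  P1: Stress <- Cholesterol -> BloodPressure -> Diet
  P2: Stress <- Cholesterol -> Diet
The empty set is not sufficient: P1 (Stress <- Cholesterol -> BloodPressure -> Diet) has no collider blocking it and no conditioned non-collider, so it is open.
Try {Cholesterol}:
  P1: blocked at fork node Cholesterol ∈ conditioning set.
  P2: blocked at fork node Cholesterol ∈ conditioning set.
{Cholesterol} contains no descendant of Stress and blocks every backdoor path.
No other singleton works — e.g. {Genotype} leaves P1 open — so {Cholesterol} is the unique smallest valid adjustment set.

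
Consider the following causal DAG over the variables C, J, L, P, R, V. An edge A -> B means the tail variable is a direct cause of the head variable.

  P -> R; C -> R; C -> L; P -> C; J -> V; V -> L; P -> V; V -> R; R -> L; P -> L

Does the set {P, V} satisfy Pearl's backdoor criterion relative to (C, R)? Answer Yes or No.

Backdoor paths from C to R (paths whose first edge points into C):
  P1: C <- P -> V -> R
  P2: C <- P -> V -> L <- R
  P3: C <- P -> R
  P4: C <- P -> L <- V -> R
  P5: C <- P -> L <- R
Condition 1 (no descendant of C in the set): holds — descendants of C are {L, R}; none are in {P, V}.
Condition 2 (every backdoor path blocked by {P, V}):
  P1: blocked at fork node P ∈ conditioning set.
  P2: blocked at fork node P ∈ conditioning set.
  P3: blocked at fork node P ∈ conditioning set.
  P4: blocked at fork node P ∈ conditioning set.
  P5: blocked at fork node P ∈ conditioning set.
{P, V} satisfies the backdoor criterion.

Yes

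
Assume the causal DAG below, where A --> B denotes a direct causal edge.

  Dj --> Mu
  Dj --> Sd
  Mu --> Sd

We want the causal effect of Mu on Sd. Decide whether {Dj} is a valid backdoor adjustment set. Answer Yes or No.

Backdoor paths from Mu to Sd (paths whose first edge points into Mu):
  P1: Mu <- Dj -> Sd
Condition 1 (no descendant of Mu in the set): holds — descendants of Mu are {Sd}; none are in {Dj}.
Condition 2 (every backdoor path blocked by {Dj}):
  P1: blocked at fork node Dj ∈ conditioning set.
{Dj} satisfies the backdoor criterion.

Yes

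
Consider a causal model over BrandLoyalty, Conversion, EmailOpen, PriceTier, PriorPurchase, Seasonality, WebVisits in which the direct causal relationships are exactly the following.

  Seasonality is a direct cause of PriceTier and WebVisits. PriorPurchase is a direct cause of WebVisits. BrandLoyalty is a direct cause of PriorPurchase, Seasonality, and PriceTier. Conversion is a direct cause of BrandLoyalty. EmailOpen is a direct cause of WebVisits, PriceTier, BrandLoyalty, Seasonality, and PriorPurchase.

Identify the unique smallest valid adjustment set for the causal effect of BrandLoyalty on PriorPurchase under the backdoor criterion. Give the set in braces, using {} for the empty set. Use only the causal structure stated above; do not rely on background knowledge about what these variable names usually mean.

Variables eligible for adjustment (non-descendants of BrandLoyalty, excluding BrandLoyalty and PriorPurchase): {Conversion, EmailOpen}.
Backdoor paths from BrandLoyalty to PriorPurchase:
  P1: BrandLoyalty <- EmailOpen -> Seasonality -> WebVisits <- PriorPurchase
  P2: BrandLoyalty <- EmailOpen -> PriceTier <- Seasonality -> WebVisits <- PriorPurchase
  P3: BrandLoyalty <- EmailOpen -> PriorPurchase
  P4: BrandLoyalty <- EmailOpen -> WebVisits <- PriorPurchase
The empty set is not sufficient: P3 (BrandLoyalty <- EmailOpen -> PriorPurchase) has no collider blocking it and no conditioned non-collider, so it is open.
Try {EmailOpen}:
  P1: blocked at fork node EmailOpen ∈ conditioning set.
  P2: blocked at fork node EmailOpen ∈ conditioning set.
  P3: blocked at fork node EmailOpen ∈ conditioning set.
  P4: blocked at fork node EmailOpen ∈ conditioning set.
{EmailOpen} contains no descendant of BrandLoyalty and blocks every backdoor path.
No other singleton works — e.g. {Conversion} leaves P3 open — so {EmailOpen} is the unique smallest valid adjustment set.

{EmailOpen}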